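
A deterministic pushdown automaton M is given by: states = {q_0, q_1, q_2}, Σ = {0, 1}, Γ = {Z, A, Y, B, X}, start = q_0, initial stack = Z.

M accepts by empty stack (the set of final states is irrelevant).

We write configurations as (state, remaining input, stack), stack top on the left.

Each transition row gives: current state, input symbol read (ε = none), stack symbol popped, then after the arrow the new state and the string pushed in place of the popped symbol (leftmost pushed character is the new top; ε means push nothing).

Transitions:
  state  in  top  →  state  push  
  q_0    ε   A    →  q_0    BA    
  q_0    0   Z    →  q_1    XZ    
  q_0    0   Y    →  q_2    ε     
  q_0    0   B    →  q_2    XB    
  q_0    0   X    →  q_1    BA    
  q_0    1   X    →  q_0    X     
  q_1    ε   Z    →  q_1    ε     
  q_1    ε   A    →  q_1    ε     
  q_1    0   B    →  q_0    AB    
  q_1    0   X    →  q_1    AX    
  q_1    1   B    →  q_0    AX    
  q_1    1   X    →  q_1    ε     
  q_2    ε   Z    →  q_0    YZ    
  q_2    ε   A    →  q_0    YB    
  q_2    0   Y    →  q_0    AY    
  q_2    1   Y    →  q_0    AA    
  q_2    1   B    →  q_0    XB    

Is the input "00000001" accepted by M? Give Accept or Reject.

(q_0, 00000001, Z)
  read 0, top Z: go to q_1, push XZ → (q_1, 0000001, XZ)
  read 0, top X: go to q_1, push AX → (q_1, 000001, AXZ)
  ε-move, top A: go to q_1, push ε → (q_1, 000001, XZ)
  read 0, top X: go to q_1, push AX → (q_1, 00001, AXZ)
  ε-move, top A: go to q_1, push ε → (q_1, 00001, XZ)
  read 0, top X: go to q_1, push AX → (q_1, 0001, AXZ)
  ε-move, top A: go to q_1, push ε → (q_1, 0001, XZ)
  read 0, top X: go to q_1, push AX → (q_1, 001, AXZ)
  ε-move, top A: go to q_1, push ε → (q_1, 001, XZ)
  read 0, top X: go to q_1, push AX → (q_1, 01, AXZ)
  ε-move, top A: go to q_1, push ε → (q_1, 01, XZ)
  read 0, top X: go to q_1, push AX → (q_1, 1, AXZ)
  ε-move, top A: go to q_1, push ε → (q_1, 1, XZ)
  read 1, top X: go to q_1, push ε → (q_1, ε, Z)
  ε-move, top Z: go to q_1, push ε → (q_1, ε, ε)
All input consumed and the stack is empty.

Accept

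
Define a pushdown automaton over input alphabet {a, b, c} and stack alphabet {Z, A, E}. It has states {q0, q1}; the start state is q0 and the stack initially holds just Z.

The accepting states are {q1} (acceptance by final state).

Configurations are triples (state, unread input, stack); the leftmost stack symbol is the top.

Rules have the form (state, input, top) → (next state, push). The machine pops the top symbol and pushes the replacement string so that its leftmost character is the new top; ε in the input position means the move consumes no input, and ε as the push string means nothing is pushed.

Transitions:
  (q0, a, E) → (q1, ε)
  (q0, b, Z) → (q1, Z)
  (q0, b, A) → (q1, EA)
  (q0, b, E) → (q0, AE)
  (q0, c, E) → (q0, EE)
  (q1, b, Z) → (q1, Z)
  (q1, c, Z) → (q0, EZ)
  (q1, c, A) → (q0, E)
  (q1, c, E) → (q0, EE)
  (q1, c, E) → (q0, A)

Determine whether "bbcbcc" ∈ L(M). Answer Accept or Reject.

No computation consumes all input and reaches a final state.

Reject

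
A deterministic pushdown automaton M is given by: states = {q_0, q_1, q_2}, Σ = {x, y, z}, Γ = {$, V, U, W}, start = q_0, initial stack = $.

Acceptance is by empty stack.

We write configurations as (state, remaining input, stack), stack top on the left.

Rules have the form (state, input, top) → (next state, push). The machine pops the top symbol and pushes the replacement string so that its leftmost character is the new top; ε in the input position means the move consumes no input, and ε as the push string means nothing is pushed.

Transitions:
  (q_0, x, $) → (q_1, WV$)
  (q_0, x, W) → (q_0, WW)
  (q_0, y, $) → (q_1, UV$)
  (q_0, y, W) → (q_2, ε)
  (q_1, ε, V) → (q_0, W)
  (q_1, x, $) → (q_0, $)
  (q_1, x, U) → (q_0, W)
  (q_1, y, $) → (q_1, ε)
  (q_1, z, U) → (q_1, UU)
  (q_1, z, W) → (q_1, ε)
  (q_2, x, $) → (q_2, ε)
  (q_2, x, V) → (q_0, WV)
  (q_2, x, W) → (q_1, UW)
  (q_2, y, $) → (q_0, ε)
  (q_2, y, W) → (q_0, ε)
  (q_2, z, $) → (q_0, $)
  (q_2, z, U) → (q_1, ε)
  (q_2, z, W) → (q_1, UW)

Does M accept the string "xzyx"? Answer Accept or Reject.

Accept

(q_0, xzyx, $)
  read x, top $: go to q_1, push WV$ → (q_1, zyx, WV$)
  read z, top W: go to q_1, push ε → (q_1, yx, V$)
  ε-move, top V: go to q_0, push W → (q_0, yx, W$)
  read y, top W: go to q_2, push ε → (q_2, x, $)
  read x, top $: go to q_2, push ε → (q_2, ε, ε)
All input consumed and the stack is empty.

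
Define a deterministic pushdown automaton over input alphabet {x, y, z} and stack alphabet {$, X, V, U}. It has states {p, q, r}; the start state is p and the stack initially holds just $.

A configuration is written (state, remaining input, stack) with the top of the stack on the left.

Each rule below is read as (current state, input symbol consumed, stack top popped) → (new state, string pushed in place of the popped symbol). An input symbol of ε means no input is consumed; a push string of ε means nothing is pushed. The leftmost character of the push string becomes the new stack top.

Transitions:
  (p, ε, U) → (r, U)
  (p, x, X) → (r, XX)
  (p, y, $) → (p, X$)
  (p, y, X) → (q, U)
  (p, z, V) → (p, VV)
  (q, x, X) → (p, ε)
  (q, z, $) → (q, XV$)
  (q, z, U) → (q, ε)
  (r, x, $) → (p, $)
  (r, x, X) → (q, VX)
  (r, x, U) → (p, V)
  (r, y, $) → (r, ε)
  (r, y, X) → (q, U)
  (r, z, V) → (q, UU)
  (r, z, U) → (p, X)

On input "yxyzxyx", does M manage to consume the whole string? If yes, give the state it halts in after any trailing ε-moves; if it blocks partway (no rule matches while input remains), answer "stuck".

r

(p, yxyzxyx, $) ⊢ (p, xyzxyx, X$) ⊢ (r, yzxyx, XX$) ⊢ (q, zxyx, UX$) ⊢ (q, xyx, X$) ⊢ (p, yx, $) ⊢ (p, x, X$) ⊢ (r, ε, XX$)
All input consumed; M is in state r.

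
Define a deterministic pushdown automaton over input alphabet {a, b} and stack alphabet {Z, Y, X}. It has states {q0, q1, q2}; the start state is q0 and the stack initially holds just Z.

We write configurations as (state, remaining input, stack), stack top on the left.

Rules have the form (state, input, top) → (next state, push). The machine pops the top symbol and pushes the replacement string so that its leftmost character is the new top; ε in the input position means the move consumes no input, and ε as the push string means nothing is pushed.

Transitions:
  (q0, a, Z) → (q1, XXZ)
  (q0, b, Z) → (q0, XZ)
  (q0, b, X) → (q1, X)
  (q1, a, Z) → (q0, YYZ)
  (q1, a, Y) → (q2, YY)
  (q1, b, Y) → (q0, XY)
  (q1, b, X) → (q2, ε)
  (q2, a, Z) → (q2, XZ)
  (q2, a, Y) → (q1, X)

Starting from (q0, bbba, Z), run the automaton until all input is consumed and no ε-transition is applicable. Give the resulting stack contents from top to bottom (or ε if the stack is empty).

(q0, bbba, Z) ⊢ (q0, bba, XZ) ⊢ (q1, ba, XZ) ⊢ (q2, a, Z) ⊢ (q2, ε, XZ)
All input consumed in state q2 with stack XZ.

XZ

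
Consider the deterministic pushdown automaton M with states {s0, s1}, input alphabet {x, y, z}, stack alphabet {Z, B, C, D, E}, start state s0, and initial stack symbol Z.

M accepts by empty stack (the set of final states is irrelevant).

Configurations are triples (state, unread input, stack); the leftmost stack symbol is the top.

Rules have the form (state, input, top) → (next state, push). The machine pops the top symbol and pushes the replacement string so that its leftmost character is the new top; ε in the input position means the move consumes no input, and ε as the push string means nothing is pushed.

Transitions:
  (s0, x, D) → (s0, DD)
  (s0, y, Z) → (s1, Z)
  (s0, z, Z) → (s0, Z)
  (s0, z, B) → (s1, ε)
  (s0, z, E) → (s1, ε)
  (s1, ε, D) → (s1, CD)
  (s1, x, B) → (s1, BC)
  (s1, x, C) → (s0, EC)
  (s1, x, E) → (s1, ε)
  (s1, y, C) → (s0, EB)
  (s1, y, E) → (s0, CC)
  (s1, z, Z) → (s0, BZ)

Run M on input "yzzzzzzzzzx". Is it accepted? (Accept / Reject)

Reject

(s0, yzzzzzzzzzx, Z)
  read y, top Z: go to s1, push Z → (s1, zzzzzzzzzx, Z)
  read z, top Z: go to s0, push BZ → (s0, zzzzzzzzx, BZ)
  read z, top B: go to s1, push ε → (s1, zzzzzzzx, Z)
  read z, top Z: go to s0, push BZ → (s0, zzzzzzx, BZ)
  read z, top B: go to s1, push ε → (s1, zzzzzx, Z)
  read z, top Z: go to s0, push BZ → (s0, zzzzx, BZ)
  read z, top B: go to s1, push ε → (s1, zzzx, Z)
  read z, top Z: go to s0, push BZ → (s0, zzx, BZ)
  read z, top B: go to s1, push ε → (s1, zx, Z)
  read z, top Z: go to s0, push BZ → (s0, x, BZ)
No transition applies at (s0, x, BZ); input not fully consumed.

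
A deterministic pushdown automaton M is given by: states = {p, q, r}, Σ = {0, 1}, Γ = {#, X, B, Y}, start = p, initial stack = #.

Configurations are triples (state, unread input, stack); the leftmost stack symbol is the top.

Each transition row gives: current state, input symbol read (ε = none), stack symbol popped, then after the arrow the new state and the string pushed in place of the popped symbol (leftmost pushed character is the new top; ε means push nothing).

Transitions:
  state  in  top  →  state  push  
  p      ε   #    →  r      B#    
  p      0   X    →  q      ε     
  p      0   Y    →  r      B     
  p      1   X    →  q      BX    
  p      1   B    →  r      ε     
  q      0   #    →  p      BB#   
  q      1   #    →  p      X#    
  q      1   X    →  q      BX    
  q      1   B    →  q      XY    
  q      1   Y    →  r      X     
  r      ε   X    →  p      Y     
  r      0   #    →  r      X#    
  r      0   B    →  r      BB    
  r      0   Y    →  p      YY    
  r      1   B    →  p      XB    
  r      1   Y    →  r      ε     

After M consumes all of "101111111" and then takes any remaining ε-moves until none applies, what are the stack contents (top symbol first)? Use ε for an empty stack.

XYXYXYXY#

(p, 101111111, #)
  ε-move, top #: go to r, push B# → (r, 101111111, B#)
  read 1, top B: go to p, push XB → (p, 01111111, XB#)
  read 0, top X: go to q, push ε → (q, 1111111, B#)
  read 1, top B: go to q, push XY → (q, 111111, XY#)
  read 1, top X: go to q, push BX → (q, 11111, BXY#)
  read 1, top B: go to q, push XY → (q, 1111, XYXY#)
  read 1, top X: go to q, push BX → (q, 111, BXYXY#)
  read 1, top B: go to q, push XY → (q, 11, XYXYXY#)
  read 1, top X: go to q, push BX → (q, 1, BXYXYXY#)
  read 1, top B: go to q, push XY → (q, ε, XYXYXYXY#)
All input consumed in state q with stack XYXYXYXY#.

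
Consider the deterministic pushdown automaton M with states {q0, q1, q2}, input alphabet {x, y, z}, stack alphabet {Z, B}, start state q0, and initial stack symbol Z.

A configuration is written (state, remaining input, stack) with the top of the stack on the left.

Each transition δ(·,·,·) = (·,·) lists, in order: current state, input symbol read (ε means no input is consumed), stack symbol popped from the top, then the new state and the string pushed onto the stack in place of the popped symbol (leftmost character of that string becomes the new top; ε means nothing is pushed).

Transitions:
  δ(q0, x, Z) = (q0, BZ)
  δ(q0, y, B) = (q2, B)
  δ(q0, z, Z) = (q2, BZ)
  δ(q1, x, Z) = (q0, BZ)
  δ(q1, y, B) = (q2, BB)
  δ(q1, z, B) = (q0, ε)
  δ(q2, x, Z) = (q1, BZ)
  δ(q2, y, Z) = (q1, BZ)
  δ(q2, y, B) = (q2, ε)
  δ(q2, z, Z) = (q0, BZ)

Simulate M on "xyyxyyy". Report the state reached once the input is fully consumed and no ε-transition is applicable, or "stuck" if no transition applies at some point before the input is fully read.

(q0, xyyxyyy, Z)
  read x, top Z: go to q0, push BZ → (q0, yyxyyy, BZ)
  read y, top B: go to q2, push B → (q2, yxyyy, BZ)
  read y, top B: go to q2, push ε → (q2, xyyy, Z)
  read x, top Z: go to q1, push BZ → (q1, yyy, BZ)
  read y, top B: go to q2, push BB → (q2, yy, BBZ)
  read y, top B: go to q2, push ε → (q2, y, BZ)
  read y, top B: go to q2, push ε → (q2, ε, Z)
All input consumed; M is in state q2.

q2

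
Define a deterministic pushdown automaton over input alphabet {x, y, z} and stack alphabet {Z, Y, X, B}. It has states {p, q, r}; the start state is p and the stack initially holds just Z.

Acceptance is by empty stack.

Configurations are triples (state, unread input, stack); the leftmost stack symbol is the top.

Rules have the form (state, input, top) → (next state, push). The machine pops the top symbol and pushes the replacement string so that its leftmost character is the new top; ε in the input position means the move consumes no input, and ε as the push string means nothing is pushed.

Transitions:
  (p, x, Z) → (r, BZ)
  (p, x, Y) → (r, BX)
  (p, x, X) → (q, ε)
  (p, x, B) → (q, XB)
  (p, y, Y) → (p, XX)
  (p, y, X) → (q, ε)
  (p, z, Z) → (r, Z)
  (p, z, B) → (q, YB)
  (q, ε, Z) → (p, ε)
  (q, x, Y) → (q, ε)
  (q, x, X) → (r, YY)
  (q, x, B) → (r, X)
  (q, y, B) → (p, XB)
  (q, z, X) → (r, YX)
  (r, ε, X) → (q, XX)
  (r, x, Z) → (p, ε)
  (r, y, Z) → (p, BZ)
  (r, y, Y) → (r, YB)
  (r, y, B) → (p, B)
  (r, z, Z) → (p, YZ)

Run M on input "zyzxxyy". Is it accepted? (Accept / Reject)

(p, zyzxxyy, Z)
  read z, top Z: go to r, push Z → (r, yzxxyy, Z)
  read y, top Z: go to p, push BZ → (p, zxxyy, BZ)
  read z, top B: go to q, push YB → (q, xxyy, YBZ)
  read x, top Y: go to q, push ε → (q, xyy, BZ)
  read x, top B: go to r, push X → (r, yy, XZ)
  ε-move, top X: go to q, push XX → (q, yy, XXZ)
No transition applies at (q, yy, XXZ); input not fully consumed.

Reject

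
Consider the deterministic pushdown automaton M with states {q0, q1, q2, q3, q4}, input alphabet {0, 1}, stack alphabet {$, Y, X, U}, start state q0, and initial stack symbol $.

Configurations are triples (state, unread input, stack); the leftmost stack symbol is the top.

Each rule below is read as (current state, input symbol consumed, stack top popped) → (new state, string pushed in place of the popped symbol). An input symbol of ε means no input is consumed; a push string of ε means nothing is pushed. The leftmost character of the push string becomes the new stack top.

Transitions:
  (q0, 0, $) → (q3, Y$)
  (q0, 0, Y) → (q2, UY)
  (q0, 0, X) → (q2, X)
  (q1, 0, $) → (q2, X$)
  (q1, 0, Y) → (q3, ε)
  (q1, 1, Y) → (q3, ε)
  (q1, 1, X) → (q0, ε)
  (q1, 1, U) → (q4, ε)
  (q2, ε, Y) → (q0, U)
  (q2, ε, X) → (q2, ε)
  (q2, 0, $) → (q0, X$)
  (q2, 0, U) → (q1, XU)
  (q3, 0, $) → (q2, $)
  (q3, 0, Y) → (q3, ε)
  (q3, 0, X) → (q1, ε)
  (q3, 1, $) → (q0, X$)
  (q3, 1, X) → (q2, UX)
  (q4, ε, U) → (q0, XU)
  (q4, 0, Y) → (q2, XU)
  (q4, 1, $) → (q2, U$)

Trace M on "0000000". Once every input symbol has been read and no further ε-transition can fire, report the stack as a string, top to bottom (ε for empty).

(q0, 0000000, $) ⊢ (q3, 000000, Y$) ⊢ (q3, 00000, $) ⊢ (q2, 0000, $) ⊢ (q0, 000, X$) ⊢ (q2, 00, X$) ⊢ (q2, 00, $) ⊢ (q0, 0, X$) ⊢ (q2, ε, X$) ⊢ (q2, ε, $)
All input consumed in state q2 with stack $.

$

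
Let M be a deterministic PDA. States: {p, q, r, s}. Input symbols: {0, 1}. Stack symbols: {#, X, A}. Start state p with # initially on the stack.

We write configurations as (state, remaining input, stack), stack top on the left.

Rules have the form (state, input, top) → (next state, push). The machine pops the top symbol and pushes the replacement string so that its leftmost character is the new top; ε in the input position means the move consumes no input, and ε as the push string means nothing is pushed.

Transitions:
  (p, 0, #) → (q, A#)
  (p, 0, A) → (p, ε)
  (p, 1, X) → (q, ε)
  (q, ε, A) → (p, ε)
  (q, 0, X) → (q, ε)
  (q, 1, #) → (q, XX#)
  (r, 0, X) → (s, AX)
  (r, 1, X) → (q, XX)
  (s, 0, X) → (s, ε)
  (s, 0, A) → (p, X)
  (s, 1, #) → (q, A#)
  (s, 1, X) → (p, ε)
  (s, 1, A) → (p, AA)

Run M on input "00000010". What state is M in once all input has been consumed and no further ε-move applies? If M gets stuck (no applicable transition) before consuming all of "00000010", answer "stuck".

(p, 00000010, #) ⊢ (q, 0000010, A#) ⊢ (p, 0000010, #) ⊢ (q, 000010, A#) ⊢ (p, 000010, #) ⊢ (q, 00010, A#) ⊢ (p, 00010, #) ⊢ (q, 0010, A#) ⊢ (p, 0010, #) ⊢ (q, 010, A#) ⊢ (p, 010, #) ⊢ (q, 10, A#) ⊢ (p, 10, #)
No transition for (p, 1, top #); M blocks with input 10 remaining.

stuck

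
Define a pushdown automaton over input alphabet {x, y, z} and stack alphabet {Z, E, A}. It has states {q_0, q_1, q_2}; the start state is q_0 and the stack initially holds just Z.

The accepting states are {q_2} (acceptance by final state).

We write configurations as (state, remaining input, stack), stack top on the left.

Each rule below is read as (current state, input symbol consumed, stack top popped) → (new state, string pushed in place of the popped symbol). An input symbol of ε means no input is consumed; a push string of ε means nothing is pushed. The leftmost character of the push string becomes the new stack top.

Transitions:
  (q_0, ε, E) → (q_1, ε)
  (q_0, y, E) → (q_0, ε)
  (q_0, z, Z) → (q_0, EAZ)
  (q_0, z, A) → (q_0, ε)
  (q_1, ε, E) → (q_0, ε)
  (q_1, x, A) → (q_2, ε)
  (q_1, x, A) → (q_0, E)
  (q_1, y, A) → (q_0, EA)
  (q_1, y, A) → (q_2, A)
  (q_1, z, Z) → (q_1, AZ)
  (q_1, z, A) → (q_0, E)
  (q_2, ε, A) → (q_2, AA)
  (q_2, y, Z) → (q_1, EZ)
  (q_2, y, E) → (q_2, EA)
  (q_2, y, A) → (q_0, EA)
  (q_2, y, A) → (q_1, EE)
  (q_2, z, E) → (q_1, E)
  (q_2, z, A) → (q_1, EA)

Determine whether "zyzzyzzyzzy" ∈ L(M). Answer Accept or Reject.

Accept

One accepting computation: (q_0, zyzzyzzyzzy, Z) ⊢ (q_0, yzzyzzyzzy, EAZ) ⊢ (q_0, zzyzzyzzy, AZ) ⊢ (q_0, zyzzyzzy, Z) ⊢ (q_0, yzzyzzy, EAZ) ⊢ (q_0, zzyzzy, AZ) ⊢ (q_0, zyzzy, Z) ⊢ (q_0, yzzy, EAZ) ⊢ (q_0, zzy, AZ) ⊢ (q_0, zy, Z) ⊢ (q_0, y, EAZ) ⊢ (q_1, y, AZ) ⊢ (q_2, ε, AZ)
All input consumed and state q_2 ∈ F.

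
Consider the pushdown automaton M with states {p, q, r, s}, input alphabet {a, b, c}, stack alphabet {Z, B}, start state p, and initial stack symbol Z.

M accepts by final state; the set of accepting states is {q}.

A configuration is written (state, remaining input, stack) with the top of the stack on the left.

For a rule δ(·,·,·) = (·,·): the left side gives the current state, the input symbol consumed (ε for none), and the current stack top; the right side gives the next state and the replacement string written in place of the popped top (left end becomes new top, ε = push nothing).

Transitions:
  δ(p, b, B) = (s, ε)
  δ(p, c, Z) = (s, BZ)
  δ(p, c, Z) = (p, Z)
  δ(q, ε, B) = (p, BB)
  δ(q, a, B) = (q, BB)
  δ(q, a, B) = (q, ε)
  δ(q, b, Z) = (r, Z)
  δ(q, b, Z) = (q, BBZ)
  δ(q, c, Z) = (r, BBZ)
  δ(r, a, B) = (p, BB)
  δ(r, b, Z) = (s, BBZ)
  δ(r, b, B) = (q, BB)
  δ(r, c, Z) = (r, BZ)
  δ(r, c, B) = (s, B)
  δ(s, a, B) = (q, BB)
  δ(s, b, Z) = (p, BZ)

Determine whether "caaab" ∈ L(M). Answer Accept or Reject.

Accept

One accepting computation: (p, caaab, Z) ⊢ (s, aaab, BZ) ⊢ (q, aab, BBZ) ⊢ (q, ab, BZ) ⊢ (q, b, Z) ⊢ (q, ε, BBZ)
All input consumed and state q ∈ F.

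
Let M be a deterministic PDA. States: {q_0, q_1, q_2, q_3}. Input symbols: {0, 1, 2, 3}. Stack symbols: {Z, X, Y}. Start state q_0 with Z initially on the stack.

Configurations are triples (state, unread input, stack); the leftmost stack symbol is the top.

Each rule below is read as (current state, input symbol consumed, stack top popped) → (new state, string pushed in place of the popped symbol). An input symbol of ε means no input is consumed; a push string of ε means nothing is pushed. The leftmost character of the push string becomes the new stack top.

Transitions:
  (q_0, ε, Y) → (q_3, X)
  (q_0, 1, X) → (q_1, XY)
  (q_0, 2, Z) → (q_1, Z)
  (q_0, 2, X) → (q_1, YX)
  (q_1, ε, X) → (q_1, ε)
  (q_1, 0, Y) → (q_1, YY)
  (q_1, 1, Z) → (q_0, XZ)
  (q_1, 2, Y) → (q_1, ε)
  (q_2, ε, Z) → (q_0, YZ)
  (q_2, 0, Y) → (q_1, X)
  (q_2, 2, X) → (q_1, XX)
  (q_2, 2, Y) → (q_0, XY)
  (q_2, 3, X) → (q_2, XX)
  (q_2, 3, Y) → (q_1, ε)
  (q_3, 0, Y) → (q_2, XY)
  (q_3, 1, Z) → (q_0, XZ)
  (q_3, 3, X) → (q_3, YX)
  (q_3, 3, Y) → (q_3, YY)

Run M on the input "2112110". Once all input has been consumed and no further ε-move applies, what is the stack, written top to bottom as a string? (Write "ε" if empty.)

YYZ

(q_0, 2112110, Z)
  read 2, top Z: go to q_1, push Z → (q_1, 112110, Z)
  read 1, top Z: go to q_0, push XZ → (q_0, 12110, XZ)
  read 1, top X: go to q_1, push XY → (q_1, 2110, XYZ)
  ε-move, top X: go to q_1, push ε → (q_1, 2110, YZ)
  read 2, top Y: go to q_1, push ε → (q_1, 110, Z)
  read 1, top Z: go to q_0, push XZ → (q_0, 10, XZ)
  read 1, top X: go to q_1, push XY → (q_1, 0, XYZ)
  ε-move, top X: go to q_1, push ε → (q_1, 0, YZ)
  read 0, top Y: go to q_1, push YY → (q_1, ε, YYZ)
All input consumed in state q_1 with stack YYZ.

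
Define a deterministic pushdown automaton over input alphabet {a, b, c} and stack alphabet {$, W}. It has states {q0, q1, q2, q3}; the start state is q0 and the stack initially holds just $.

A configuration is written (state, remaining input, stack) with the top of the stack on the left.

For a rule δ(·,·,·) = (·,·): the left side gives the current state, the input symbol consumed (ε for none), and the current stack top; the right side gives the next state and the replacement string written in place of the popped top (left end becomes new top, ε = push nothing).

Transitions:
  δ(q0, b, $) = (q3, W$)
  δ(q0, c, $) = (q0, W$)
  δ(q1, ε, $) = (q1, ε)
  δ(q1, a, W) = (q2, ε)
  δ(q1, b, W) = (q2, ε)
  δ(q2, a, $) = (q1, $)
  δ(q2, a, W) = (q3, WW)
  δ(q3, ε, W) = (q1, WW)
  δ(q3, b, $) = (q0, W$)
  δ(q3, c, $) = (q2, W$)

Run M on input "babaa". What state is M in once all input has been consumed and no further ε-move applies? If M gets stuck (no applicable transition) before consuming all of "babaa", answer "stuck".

stuck

(q0, babaa, $) ⊢ (q3, abaa, W$) ⊢ (q1, abaa, WW$) ⊢ (q2, baa, W$)
No transition for (q2, b, top W); M blocks with input baa remaining.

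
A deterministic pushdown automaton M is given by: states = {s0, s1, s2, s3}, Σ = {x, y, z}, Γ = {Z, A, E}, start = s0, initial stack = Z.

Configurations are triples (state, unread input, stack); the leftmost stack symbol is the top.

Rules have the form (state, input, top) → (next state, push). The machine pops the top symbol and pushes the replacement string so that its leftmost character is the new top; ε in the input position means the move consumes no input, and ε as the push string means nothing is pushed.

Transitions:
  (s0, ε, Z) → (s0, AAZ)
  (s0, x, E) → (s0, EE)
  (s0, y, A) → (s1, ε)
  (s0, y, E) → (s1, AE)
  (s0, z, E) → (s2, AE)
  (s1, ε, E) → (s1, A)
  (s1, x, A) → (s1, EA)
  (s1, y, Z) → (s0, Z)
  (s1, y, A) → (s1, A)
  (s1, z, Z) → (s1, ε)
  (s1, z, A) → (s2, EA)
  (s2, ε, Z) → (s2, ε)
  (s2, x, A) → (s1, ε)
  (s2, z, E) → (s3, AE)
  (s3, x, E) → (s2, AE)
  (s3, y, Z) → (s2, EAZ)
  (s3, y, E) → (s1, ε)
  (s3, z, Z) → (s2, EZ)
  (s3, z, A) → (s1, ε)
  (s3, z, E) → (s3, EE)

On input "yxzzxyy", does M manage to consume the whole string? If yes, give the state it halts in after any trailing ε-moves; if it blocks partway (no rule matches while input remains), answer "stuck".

stuck

(s0, yxzzxyy, Z)
  ε-move, top Z: go to s0, push AAZ → (s0, yxzzxyy, AAZ)
  read y, top A: go to s1, push ε → (s1, xzzxyy, AZ)
  read x, top A: go to s1, push EA → (s1, zzxyy, EAZ)
  ε-move, top E: go to s1, push A → (s1, zzxyy, AAZ)
  read z, top A: go to s2, push EA → (s2, zxyy, EAAZ)
  read z, top E: go to s3, push AE → (s3, xyy, AEAAZ)
No transition for (s3, x, top A); M blocks with input xyy remaining.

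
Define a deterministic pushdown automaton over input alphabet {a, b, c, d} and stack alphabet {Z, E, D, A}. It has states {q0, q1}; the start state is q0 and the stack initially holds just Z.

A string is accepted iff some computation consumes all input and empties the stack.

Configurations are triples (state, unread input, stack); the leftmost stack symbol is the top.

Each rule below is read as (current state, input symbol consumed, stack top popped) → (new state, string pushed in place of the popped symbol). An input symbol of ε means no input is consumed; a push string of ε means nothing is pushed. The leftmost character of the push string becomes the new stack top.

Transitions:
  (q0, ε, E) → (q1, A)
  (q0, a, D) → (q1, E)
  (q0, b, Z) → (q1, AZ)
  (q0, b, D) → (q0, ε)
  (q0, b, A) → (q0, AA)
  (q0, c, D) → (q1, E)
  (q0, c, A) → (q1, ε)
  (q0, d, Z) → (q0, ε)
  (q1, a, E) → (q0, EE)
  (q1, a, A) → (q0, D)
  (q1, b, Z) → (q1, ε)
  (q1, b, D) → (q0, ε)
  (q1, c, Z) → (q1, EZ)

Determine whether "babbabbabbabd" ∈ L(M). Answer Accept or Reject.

(q0, babbabbabbabd, Z)
  read b, top Z: go to q1, push AZ → (q1, abbabbabbabd, AZ)
  read a, top A: go to q0, push D → (q0, bbabbabbabd, DZ)
  read b, top D: go to q0, push ε → (q0, babbabbabd, Z)
  read b, top Z: go to q1, push AZ → (q1, abbabbabd, AZ)
  read a, top A: go to q0, push D → (q0, bbabbabd, DZ)
  read b, top D: go to q0, push ε → (q0, babbabd, Z)
  read b, top Z: go to q1, push AZ → (q1, abbabd, AZ)
  read a, top A: go to q0, push D → (q0, bbabd, DZ)
  read b, top D: go to q0, push ε → (q0, babd, Z)
  read b, top Z: go to q1, push AZ → (q1, abd, AZ)
  read a, top A: go to q0, push D → (q0, bd, DZ)
  read b, top D: go to q0, push ε → (q0, d, Z)
  read d, top Z: go to q0, push ε → (q0, ε, ε)
All input consumed and the stack is empty.

Accept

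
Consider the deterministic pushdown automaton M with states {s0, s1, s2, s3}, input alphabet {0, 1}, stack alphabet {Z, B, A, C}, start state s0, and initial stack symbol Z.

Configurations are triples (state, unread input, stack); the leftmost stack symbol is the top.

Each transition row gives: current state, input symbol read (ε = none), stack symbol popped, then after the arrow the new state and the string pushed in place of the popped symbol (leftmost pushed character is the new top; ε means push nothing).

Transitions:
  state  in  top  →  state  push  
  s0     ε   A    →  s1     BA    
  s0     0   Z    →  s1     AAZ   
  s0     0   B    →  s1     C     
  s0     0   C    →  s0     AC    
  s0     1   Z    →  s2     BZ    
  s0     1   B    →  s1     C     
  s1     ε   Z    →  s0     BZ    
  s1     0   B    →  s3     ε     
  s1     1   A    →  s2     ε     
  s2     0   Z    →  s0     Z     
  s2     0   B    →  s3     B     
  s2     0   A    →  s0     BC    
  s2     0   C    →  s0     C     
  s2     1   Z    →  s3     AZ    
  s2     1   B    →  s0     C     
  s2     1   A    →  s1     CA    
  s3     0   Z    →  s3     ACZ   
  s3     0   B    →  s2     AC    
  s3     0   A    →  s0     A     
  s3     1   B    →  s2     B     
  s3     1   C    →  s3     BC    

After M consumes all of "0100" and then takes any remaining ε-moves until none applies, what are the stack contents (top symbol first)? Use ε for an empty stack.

CCZ

(s0, 0100, Z)
  read 0, top Z: go to s1, push AAZ → (s1, 100, AAZ)
  read 1, top A: go to s2, push ε → (s2, 00, AZ)
  read 0, top A: go to s0, push BC → (s0, 0, BCZ)
  read 0, top B: go to s1, push C → (s1, ε, CCZ)
All input consumed in state s1 with stack CCZ.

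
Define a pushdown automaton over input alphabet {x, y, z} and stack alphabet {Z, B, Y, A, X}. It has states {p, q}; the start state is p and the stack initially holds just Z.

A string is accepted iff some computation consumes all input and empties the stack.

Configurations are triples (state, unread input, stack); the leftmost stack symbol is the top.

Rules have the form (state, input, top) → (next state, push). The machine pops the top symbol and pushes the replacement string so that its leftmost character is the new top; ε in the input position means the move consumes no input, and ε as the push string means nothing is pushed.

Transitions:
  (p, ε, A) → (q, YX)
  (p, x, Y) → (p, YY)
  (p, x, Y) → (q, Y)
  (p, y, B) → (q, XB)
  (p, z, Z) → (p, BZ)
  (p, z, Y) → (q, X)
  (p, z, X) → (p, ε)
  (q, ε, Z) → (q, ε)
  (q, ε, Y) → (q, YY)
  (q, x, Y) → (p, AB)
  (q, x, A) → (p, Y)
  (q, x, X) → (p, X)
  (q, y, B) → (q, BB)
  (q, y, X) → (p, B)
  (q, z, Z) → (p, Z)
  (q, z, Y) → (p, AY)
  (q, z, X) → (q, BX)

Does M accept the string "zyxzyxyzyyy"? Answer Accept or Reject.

No computation consumes all input and empties the stack.

Reject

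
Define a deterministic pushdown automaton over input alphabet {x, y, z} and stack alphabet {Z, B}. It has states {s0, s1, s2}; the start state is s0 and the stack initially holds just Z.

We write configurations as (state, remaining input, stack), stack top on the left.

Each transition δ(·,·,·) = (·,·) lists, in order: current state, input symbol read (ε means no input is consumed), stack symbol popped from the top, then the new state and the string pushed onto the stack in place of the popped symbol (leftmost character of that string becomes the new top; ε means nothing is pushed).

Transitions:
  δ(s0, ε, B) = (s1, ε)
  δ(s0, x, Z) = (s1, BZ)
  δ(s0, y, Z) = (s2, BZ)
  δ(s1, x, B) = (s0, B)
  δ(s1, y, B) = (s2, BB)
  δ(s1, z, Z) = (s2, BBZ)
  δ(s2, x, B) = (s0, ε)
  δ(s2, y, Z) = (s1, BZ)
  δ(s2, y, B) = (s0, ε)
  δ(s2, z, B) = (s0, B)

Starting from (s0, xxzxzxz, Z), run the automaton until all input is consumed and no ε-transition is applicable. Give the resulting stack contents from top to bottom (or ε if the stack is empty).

BBZ

(s0, xxzxzxz, Z)
  read x, top Z: go to s1, push BZ → (s1, xzxzxz, BZ)
  read x, top B: go to s0, push B → (s0, zxzxz, BZ)
  ε-move, top B: go to s1, push ε → (s1, zxzxz, Z)
  read z, top Z: go to s2, push BBZ → (s2, xzxz, BBZ)
  read x, top B: go to s0, push ε → (s0, zxz, BZ)
  ε-move, top B: go to s1, push ε → (s1, zxz, Z)
  read z, top Z: go to s2, push BBZ → (s2, xz, BBZ)
  read x, top B: go to s0, push ε → (s0, z, BZ)
  ε-move, top B: go to s1, push ε → (s1, z, Z)
  read z, top Z: go to s2, push BBZ → (s2, ε, BBZ)
All input consumed in state s2 with stack BBZ.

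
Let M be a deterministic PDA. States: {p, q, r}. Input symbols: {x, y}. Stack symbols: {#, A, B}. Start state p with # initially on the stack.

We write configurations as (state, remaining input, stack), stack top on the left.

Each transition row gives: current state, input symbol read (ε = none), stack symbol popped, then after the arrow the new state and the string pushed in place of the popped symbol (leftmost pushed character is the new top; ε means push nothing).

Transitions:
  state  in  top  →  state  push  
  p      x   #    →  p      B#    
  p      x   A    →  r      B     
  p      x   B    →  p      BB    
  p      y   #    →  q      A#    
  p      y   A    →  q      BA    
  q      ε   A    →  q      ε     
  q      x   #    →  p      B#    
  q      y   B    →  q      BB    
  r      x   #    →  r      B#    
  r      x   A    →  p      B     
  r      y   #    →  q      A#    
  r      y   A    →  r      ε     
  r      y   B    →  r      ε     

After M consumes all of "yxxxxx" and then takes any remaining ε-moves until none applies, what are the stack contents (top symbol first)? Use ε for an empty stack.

(p, yxxxxx, #) ⊢ (q, xxxxx, A#) ⊢ (q, xxxxx, #) ⊢ (p, xxxx, B#) ⊢ (p, xxx, BB#) ⊢ (p, xx, BBB#) ⊢ (p, x, BBBB#) ⊢ (p, ε, BBBBB#)
All input consumed in state p with stack BBBBB#.

BBBBB#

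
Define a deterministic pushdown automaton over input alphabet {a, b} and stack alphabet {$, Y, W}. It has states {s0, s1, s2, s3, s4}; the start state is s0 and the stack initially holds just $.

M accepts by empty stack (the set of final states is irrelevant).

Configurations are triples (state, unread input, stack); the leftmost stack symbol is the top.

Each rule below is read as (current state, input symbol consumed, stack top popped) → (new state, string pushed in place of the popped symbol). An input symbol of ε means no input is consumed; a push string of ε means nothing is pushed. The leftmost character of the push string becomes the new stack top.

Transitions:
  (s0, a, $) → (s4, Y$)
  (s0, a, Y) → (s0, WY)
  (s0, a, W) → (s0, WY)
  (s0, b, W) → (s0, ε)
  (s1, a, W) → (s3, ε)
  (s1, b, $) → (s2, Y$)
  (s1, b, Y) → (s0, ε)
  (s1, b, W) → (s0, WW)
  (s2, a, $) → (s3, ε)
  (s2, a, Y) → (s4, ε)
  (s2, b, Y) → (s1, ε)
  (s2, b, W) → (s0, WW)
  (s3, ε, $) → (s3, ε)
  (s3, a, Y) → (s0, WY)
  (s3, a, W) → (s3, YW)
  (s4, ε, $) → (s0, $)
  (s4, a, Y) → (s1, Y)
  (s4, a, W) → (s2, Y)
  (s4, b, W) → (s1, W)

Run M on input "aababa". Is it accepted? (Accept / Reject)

Reject

(s0, aababa, $)
  read a, top $: go to s4, push Y$ → (s4, ababa, Y$)
  read a, top Y: go to s1, push Y → (s1, baba, Y$)
  read b, top Y: go to s0, push ε → (s0, aba, $)
  read a, top $: go to s4, push Y$ → (s4, ba, Y$)
No transition applies at (s4, ba, Y$); input not fully consumed.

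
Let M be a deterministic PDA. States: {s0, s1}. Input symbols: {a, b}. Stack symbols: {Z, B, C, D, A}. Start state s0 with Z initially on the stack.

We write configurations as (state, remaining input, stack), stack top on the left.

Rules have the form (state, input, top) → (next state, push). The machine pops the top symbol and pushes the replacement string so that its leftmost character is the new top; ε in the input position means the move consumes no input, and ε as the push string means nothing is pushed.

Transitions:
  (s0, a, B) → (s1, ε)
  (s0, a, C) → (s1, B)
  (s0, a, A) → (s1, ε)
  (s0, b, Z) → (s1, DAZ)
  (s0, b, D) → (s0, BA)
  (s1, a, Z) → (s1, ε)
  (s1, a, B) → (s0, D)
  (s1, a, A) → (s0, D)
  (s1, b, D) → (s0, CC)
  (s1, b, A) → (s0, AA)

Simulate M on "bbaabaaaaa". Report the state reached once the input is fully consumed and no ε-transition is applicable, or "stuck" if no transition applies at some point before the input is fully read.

stuck

(s0, bbaabaaaaa, Z)
  read b, top Z: go to s1, push DAZ → (s1, baabaaaaa, DAZ)
  read b, top D: go to s0, push CC → (s0, aabaaaaa, CCAZ)
  read a, top C: go to s1, push B → (s1, abaaaaa, BCAZ)
  read a, top B: go to s0, push D → (s0, baaaaa, DCAZ)
  read b, top D: go to s0, push BA → (s0, aaaaa, BACAZ)
  read a, top B: go to s1, push ε → (s1, aaaa, ACAZ)
  read a, top A: go to s0, push D → (s0, aaa, DCAZ)
No transition for (s0, a, top D); M blocks with input aaa remaining.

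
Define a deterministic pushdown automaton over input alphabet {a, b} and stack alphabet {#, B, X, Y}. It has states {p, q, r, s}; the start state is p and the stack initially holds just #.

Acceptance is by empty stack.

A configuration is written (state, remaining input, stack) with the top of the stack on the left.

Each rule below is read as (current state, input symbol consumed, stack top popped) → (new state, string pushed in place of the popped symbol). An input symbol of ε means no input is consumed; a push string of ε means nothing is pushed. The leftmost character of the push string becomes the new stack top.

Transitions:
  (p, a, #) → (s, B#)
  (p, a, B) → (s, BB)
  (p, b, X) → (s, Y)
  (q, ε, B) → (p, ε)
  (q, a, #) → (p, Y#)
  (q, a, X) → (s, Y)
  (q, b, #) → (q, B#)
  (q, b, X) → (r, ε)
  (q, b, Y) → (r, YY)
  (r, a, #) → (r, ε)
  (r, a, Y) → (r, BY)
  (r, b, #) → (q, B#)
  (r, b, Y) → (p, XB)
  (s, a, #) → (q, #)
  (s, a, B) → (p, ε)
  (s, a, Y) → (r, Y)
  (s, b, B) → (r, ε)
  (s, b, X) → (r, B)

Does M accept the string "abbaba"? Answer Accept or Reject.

(p, abbaba, #)
  read a, top #: go to s, push B# → (s, bbaba, B#)
  read b, top B: go to r, push ε → (r, baba, #)
  read b, top #: go to q, push B# → (q, aba, B#)
  ε-move, top B: go to p, push ε → (p, aba, #)
  read a, top #: go to s, push B# → (s, ba, B#)
  read b, top B: go to r, push ε → (r, a, #)
  read a, top #: go to r, push ε → (r, ε, ε)
All input consumed and the stack is empty.

Accept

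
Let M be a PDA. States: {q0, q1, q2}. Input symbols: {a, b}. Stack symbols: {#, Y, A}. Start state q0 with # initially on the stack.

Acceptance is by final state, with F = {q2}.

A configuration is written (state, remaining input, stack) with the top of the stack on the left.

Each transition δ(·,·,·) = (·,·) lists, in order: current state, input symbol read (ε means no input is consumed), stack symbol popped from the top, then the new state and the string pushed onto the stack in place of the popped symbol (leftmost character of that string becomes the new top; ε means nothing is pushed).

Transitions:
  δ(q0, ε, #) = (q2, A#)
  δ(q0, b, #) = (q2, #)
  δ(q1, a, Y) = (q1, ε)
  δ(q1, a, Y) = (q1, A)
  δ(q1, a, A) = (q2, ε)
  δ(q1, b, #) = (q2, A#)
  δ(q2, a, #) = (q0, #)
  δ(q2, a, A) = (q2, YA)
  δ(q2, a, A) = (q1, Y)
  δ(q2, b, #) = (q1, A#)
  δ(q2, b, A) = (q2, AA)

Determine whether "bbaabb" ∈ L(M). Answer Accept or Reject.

One accepting computation: (q0, bbaabb, #) ⊢ (q2, baabb, #) ⊢ (q1, aabb, A#) ⊢ (q2, abb, #) ⊢ (q0, bb, #) ⊢ (q2, bb, A#) ⊢ (q2, b, AA#) ⊢ (q2, ε, AAA#)
All input consumed and state q2 ∈ F.

Accept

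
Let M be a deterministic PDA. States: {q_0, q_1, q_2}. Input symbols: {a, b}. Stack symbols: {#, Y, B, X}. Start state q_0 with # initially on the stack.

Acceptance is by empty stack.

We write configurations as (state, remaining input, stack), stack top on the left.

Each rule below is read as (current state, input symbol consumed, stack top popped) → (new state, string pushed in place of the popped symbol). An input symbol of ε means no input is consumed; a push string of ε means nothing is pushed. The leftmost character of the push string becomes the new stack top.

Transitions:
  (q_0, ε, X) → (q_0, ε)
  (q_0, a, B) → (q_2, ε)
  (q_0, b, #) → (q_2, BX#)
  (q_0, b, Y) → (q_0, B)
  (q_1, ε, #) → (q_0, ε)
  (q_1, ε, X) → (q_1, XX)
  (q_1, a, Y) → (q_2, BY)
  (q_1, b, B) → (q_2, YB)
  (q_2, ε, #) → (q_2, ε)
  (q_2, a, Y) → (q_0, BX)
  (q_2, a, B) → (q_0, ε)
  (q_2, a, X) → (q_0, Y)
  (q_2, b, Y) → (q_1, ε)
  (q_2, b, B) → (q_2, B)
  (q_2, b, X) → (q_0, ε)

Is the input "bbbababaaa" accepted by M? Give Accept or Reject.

Reject

(q_0, bbbababaaa, #)
  read b, top #: go to q_2, push BX# → (q_2, bbababaaa, BX#)
  read b, top B: go to q_2, push B → (q_2, bababaaa, BX#)
  read b, top B: go to q_2, push B → (q_2, ababaaa, BX#)
  read a, top B: go to q_0, push ε → (q_0, babaaa, X#)
  ε-move, top X: go to q_0, push ε → (q_0, babaaa, #)
  read b, top #: go to q_2, push BX# → (q_2, abaaa, BX#)
  read a, top B: go to q_0, push ε → (q_0, baaa, X#)
  ε-move, top X: go to q_0, push ε → (q_0, baaa, #)
  read b, top #: go to q_2, push BX# → (q_2, aaa, BX#)
  read a, top B: go to q_0, push ε → (q_0, aa, X#)
  ε-move, top X: go to q_0, push ε → (q_0, aa, #)
No transition applies at (q_0, aa, #); input not fully consumed.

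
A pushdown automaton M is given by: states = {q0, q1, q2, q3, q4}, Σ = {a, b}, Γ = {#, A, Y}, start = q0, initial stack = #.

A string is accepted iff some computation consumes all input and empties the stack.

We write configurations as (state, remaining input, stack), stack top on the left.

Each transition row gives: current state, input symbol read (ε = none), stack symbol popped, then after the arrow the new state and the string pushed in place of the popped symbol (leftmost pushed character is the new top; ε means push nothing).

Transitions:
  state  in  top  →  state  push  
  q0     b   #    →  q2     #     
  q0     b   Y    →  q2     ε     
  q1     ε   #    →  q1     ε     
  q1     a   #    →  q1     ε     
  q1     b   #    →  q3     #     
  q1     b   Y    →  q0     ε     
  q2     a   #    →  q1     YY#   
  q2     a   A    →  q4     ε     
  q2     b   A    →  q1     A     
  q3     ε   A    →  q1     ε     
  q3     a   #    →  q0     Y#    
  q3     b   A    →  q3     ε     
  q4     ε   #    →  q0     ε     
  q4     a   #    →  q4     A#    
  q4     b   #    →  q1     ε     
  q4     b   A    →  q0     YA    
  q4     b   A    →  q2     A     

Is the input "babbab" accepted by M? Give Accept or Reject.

Reject

No computation consumes all input and empties the stack.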